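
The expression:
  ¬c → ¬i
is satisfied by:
  {c: True, i: False}
  {i: False, c: False}
  {i: True, c: True}


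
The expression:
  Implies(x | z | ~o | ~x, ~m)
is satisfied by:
  {m: False}


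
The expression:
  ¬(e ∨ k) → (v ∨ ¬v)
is always true.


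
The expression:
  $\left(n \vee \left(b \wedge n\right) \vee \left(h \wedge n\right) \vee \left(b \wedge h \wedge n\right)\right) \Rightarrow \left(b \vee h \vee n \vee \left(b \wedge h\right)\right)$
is always true.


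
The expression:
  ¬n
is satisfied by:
  {n: False}


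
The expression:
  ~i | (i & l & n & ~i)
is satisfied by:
  {i: False}


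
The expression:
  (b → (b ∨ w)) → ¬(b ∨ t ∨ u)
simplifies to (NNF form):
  ¬b ∧ ¬t ∧ ¬u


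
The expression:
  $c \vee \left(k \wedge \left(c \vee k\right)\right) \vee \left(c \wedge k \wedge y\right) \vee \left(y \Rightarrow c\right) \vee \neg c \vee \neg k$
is always true.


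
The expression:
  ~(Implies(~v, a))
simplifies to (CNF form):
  ~a & ~v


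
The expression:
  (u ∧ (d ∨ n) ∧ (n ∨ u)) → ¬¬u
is always true.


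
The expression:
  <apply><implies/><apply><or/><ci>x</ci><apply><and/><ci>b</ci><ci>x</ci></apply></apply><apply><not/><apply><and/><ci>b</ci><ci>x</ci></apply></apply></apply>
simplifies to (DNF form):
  <apply><or/><apply><not/><ci>b</ci></apply><apply><not/><ci>x</ci></apply></apply>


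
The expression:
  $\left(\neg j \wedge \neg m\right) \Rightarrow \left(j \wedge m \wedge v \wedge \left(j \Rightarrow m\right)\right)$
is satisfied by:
  {m: True, j: True}
  {m: True, j: False}
  {j: True, m: False}


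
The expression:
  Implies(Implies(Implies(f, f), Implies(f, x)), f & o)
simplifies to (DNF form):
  (f & o) | (f & ~x)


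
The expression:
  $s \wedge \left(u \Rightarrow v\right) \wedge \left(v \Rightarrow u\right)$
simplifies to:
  $s \wedge \left(u \vee \neg v\right) \wedge \left(v \vee \neg u\right)$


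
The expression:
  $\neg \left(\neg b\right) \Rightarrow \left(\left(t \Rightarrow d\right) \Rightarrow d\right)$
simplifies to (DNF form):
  $d \vee t \vee \neg b$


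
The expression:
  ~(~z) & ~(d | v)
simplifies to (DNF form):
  z & ~d & ~v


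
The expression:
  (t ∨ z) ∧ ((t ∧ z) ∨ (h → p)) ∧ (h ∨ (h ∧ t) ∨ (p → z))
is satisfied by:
  {t: True, p: True, z: True, h: False}
  {t: True, z: True, p: False, h: False}
  {h: True, t: True, p: True, z: True}
  {h: True, t: True, z: True, p: False}
  {p: True, z: True, h: False, t: False}
  {z: True, h: False, p: False, t: False}
  {h: True, z: True, p: True, t: False}
  {t: True, h: False, z: False, p: False}
  {p: True, h: True, t: True, z: False}


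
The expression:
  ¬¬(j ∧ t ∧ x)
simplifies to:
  j ∧ t ∧ x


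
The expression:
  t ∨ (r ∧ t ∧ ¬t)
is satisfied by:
  {t: True}


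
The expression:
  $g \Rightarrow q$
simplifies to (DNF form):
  $q \vee \neg g$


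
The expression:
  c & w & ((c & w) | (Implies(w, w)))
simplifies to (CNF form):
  c & w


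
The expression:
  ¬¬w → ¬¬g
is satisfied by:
  {g: True, w: False}
  {w: False, g: False}
  {w: True, g: True}


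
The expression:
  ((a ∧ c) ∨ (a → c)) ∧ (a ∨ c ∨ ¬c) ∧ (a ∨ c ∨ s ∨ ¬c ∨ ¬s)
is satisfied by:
  {c: True, a: False}
  {a: False, c: False}
  {a: True, c: True}


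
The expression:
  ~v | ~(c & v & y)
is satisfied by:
  {v: False, y: False, c: False}
  {c: True, v: False, y: False}
  {y: True, v: False, c: False}
  {c: True, y: True, v: False}
  {v: True, c: False, y: False}
  {c: True, v: True, y: False}
  {y: True, v: True, c: False}


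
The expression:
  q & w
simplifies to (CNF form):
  q & w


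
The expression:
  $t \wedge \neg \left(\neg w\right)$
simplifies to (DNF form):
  $t \wedge w$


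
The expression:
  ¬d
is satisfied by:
  {d: False}


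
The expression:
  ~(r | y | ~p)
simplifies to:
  p & ~r & ~y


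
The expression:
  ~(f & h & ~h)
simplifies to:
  True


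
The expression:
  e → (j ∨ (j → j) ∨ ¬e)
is always true.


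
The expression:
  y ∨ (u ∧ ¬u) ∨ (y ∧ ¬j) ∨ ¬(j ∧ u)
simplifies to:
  y ∨ ¬j ∨ ¬u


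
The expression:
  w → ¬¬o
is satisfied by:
  {o: True, w: False}
  {w: False, o: False}
  {w: True, o: True}


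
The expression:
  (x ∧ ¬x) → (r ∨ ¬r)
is always true.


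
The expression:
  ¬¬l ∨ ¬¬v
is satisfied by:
  {v: True, l: True}
  {v: True, l: False}
  {l: True, v: False}


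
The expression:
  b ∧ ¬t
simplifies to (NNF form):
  b ∧ ¬t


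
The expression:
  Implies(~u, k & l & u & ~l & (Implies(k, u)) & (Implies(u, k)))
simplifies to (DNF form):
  u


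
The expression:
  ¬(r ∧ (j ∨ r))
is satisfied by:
  {r: False}


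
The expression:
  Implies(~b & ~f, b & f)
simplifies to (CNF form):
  b | f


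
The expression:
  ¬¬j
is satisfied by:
  {j: True}


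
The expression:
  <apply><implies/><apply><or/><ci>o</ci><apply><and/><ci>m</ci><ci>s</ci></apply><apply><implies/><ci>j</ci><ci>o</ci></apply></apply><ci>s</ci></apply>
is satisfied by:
  {s: True, j: True, o: False}
  {s: True, j: False, o: False}
  {o: True, s: True, j: True}
  {o: True, s: True, j: False}
  {j: True, o: False, s: False}


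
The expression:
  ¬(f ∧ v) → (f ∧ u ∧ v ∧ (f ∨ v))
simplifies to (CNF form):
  f ∧ v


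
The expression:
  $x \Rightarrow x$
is always true.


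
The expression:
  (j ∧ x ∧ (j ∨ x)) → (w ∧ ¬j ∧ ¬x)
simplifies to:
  ¬j ∨ ¬x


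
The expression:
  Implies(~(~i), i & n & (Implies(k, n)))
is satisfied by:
  {n: True, i: False}
  {i: False, n: False}
  {i: True, n: True}


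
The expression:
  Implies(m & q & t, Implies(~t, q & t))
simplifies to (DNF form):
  True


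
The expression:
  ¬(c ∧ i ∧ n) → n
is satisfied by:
  {n: True}


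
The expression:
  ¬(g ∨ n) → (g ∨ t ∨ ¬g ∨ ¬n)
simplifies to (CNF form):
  True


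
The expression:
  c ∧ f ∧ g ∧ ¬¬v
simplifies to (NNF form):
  c ∧ f ∧ g ∧ v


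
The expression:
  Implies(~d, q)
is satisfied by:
  {d: True, q: True}
  {d: True, q: False}
  {q: True, d: False}


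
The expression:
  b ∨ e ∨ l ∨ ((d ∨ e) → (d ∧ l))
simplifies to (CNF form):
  b ∨ e ∨ l ∨ ¬d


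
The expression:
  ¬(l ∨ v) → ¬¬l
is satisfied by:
  {v: True, l: True}
  {v: True, l: False}
  {l: True, v: False}


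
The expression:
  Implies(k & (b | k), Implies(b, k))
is always true.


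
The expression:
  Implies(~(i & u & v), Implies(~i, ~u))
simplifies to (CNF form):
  i | ~u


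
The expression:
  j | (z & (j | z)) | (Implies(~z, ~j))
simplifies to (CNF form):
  True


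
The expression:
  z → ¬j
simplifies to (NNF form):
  ¬j ∨ ¬z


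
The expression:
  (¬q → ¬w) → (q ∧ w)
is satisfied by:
  {w: True}


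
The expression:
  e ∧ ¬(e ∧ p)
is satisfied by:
  {e: True, p: False}


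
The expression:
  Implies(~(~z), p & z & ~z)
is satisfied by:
  {z: False}


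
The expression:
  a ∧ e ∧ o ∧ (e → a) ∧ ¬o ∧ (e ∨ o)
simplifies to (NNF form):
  False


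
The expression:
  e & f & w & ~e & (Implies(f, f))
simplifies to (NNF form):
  False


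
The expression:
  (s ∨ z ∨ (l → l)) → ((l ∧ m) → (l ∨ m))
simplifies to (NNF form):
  True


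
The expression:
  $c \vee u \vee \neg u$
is always true.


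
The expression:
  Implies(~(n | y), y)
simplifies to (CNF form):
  n | y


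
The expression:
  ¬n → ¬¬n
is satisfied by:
  {n: True}


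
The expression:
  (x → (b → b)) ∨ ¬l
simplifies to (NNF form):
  True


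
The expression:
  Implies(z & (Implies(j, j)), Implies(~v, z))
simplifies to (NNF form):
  True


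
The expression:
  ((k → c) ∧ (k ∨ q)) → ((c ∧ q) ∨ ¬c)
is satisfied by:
  {q: True, k: False, c: False}
  {k: False, c: False, q: False}
  {c: True, q: True, k: False}
  {c: True, k: False, q: False}
  {q: True, k: True, c: False}
  {k: True, q: False, c: False}
  {c: True, k: True, q: True}


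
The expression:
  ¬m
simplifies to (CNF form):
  ¬m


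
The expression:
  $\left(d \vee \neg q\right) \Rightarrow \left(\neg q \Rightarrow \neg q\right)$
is always true.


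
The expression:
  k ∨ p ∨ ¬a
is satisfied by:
  {k: True, p: True, a: False}
  {k: True, p: False, a: False}
  {p: True, k: False, a: False}
  {k: False, p: False, a: False}
  {a: True, k: True, p: True}
  {a: True, k: True, p: False}
  {a: True, p: True, k: False}


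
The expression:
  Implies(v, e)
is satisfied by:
  {e: True, v: False}
  {v: False, e: False}
  {v: True, e: True}


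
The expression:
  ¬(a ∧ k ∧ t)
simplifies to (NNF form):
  ¬a ∨ ¬k ∨ ¬t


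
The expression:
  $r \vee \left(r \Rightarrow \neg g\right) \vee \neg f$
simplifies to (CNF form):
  $\text{True}$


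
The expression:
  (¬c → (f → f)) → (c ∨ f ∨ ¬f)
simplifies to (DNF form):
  True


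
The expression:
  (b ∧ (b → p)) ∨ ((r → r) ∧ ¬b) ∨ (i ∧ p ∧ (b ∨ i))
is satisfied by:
  {p: True, b: False}
  {b: False, p: False}
  {b: True, p: True}


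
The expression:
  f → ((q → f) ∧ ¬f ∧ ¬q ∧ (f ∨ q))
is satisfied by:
  {f: False}


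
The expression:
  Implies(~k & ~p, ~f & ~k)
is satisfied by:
  {k: True, p: True, f: False}
  {k: True, p: False, f: False}
  {p: True, k: False, f: False}
  {k: False, p: False, f: False}
  {f: True, k: True, p: True}
  {f: True, k: True, p: False}
  {f: True, p: True, k: False}


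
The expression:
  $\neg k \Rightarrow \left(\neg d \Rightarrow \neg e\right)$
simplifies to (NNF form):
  $d \vee k \vee \neg e$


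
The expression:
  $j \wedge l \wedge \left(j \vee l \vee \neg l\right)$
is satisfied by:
  {j: True, l: True}


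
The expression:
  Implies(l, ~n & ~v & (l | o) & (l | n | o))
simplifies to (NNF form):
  ~l | (~n & ~v)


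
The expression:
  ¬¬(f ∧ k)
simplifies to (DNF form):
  f ∧ k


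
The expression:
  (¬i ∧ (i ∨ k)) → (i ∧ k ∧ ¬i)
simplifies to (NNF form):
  i ∨ ¬k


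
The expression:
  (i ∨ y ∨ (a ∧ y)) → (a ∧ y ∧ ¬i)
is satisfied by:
  {a: True, i: False, y: False}
  {i: False, y: False, a: False}
  {a: True, y: True, i: False}


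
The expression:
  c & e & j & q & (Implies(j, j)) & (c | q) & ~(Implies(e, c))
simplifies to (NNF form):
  False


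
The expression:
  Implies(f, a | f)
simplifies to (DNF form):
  True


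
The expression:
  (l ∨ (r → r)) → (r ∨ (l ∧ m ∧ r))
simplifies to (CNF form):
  r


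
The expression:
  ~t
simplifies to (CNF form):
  ~t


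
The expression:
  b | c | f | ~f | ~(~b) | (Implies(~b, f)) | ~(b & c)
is always true.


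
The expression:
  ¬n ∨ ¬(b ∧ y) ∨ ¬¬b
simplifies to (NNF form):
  True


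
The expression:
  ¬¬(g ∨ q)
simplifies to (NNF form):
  g ∨ q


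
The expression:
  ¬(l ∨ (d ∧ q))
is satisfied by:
  {q: False, l: False, d: False}
  {d: True, q: False, l: False}
  {q: True, d: False, l: False}


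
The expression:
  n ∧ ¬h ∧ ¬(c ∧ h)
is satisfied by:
  {n: True, h: False}


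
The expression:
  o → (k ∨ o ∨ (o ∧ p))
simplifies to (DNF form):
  True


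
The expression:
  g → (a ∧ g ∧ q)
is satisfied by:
  {q: True, a: True, g: False}
  {q: True, a: False, g: False}
  {a: True, q: False, g: False}
  {q: False, a: False, g: False}
  {q: True, g: True, a: True}


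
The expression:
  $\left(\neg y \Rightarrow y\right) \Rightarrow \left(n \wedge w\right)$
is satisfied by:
  {w: True, n: True, y: False}
  {w: True, n: False, y: False}
  {n: True, w: False, y: False}
  {w: False, n: False, y: False}
  {y: True, w: True, n: True}


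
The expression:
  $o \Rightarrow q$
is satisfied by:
  {q: True, o: False}
  {o: False, q: False}
  {o: True, q: True}


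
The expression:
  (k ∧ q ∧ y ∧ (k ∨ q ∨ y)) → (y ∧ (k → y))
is always true.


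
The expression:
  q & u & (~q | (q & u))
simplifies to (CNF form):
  q & u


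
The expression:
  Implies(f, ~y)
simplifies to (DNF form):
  ~f | ~y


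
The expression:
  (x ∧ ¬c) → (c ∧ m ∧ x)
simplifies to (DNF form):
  c ∨ ¬x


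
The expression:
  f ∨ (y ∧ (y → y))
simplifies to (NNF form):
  f ∨ y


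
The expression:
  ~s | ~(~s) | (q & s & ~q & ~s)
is always true.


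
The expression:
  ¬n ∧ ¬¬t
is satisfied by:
  {t: True, n: False}


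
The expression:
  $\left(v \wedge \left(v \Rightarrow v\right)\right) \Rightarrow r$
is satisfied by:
  {r: True, v: False}
  {v: False, r: False}
  {v: True, r: True}


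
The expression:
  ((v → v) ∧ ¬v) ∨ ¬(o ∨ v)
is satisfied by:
  {v: False}


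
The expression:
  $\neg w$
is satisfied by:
  {w: False}


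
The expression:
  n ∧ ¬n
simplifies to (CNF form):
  False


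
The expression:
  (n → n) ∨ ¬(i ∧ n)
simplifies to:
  True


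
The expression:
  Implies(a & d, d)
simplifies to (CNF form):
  True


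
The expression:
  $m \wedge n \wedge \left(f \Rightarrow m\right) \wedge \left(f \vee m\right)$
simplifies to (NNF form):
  $m \wedge n$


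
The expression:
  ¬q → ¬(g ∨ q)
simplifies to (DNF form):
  q ∨ ¬g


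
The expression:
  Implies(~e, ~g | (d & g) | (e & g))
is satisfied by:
  {d: True, e: True, g: False}
  {d: True, g: False, e: False}
  {e: True, g: False, d: False}
  {e: False, g: False, d: False}
  {d: True, e: True, g: True}
  {d: True, g: True, e: False}
  {e: True, g: True, d: False}


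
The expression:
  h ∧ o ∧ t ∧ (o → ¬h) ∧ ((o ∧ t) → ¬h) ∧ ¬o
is never true.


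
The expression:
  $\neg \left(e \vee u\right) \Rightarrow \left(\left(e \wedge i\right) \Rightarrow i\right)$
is always true.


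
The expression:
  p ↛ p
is never true.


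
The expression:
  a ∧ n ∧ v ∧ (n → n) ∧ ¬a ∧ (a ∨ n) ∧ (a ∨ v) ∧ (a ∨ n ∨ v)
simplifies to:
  False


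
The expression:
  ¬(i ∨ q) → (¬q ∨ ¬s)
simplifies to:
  True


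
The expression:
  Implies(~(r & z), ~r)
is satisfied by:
  {z: True, r: False}
  {r: False, z: False}
  {r: True, z: True}


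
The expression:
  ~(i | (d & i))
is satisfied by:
  {i: False}


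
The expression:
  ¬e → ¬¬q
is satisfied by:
  {q: True, e: True}
  {q: True, e: False}
  {e: True, q: False}


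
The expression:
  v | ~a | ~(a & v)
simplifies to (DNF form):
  True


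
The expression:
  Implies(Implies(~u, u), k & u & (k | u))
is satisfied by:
  {k: True, u: False}
  {u: False, k: False}
  {u: True, k: True}


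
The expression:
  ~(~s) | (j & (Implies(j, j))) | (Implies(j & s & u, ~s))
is always true.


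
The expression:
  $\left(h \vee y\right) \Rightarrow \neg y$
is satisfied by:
  {y: False}


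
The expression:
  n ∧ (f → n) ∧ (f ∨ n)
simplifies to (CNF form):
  n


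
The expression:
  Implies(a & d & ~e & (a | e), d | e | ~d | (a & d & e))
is always true.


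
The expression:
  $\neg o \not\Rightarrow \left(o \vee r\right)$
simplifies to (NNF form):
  $\neg o \wedge \neg r$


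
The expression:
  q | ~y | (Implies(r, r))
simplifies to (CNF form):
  True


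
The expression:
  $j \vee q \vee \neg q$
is always true.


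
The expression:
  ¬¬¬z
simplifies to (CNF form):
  ¬z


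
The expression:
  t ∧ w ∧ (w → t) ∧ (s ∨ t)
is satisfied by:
  {t: True, w: True}


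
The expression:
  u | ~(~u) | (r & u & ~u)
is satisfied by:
  {u: True}


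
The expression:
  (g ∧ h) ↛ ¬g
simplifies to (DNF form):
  g ∧ h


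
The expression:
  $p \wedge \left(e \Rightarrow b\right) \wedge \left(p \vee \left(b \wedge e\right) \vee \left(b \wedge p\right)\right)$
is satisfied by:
  {p: True, b: True, e: False}
  {p: True, e: False, b: False}
  {p: True, b: True, e: True}


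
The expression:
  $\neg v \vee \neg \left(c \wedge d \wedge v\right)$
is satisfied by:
  {v: False, d: False, c: False}
  {c: True, v: False, d: False}
  {d: True, v: False, c: False}
  {c: True, d: True, v: False}
  {v: True, c: False, d: False}
  {c: True, v: True, d: False}
  {d: True, v: True, c: False}


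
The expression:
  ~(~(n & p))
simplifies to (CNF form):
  n & p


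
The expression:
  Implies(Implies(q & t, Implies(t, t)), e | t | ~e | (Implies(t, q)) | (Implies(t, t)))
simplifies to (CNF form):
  True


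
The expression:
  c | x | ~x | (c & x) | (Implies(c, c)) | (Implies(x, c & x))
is always true.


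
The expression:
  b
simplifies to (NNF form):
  b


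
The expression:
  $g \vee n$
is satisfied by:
  {n: True, g: True}
  {n: True, g: False}
  {g: True, n: False}


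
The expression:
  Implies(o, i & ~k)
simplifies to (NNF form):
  ~o | (i & ~k)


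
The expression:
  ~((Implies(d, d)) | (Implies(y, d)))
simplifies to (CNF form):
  False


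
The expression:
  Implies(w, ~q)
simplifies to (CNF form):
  ~q | ~w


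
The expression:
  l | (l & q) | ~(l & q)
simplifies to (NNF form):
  True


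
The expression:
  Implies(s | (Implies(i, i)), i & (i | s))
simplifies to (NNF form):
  i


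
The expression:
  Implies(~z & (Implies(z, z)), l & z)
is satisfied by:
  {z: True}


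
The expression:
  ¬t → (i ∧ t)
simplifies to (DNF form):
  t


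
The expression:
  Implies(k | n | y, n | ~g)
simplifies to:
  n | ~g | (~k & ~y)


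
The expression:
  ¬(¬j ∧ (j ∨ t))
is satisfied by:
  {j: True, t: False}
  {t: False, j: False}
  {t: True, j: True}


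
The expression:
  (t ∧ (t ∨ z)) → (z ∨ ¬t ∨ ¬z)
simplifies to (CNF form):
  True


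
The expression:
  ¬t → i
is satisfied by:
  {i: True, t: True}
  {i: True, t: False}
  {t: True, i: False}


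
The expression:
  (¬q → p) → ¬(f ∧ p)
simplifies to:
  ¬f ∨ ¬p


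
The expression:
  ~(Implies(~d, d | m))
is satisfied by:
  {d: False, m: False}


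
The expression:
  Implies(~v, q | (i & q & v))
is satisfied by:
  {q: True, v: True}
  {q: True, v: False}
  {v: True, q: False}


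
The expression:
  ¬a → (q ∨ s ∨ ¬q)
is always true.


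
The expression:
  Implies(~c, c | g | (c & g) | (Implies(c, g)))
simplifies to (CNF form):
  True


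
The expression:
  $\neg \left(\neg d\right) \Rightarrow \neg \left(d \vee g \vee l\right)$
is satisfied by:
  {d: False}


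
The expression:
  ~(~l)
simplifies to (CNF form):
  l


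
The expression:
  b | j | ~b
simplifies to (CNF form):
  True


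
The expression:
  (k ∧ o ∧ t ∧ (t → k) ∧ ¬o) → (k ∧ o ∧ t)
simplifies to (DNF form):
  True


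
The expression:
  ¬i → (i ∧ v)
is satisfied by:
  {i: True}


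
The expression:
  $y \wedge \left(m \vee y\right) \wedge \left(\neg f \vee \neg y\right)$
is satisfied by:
  {y: True, f: False}


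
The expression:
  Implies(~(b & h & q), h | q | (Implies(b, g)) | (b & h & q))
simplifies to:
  g | h | q | ~b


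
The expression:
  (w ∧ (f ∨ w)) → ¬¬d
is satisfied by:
  {d: True, w: False}
  {w: False, d: False}
  {w: True, d: True}


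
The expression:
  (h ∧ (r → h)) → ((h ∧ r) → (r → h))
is always true.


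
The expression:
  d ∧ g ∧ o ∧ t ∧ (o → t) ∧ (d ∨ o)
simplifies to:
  d ∧ g ∧ o ∧ t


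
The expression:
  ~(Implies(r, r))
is never true.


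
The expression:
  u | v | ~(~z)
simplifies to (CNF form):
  u | v | z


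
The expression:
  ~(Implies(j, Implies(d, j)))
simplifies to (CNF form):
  False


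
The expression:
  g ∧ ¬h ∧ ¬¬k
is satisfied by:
  {g: True, k: True, h: False}


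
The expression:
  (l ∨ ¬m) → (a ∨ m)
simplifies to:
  a ∨ m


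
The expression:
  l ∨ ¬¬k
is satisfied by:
  {k: True, l: True}
  {k: True, l: False}
  {l: True, k: False}


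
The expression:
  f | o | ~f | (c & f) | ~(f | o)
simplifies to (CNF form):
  True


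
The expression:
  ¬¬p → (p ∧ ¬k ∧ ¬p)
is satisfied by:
  {p: False}


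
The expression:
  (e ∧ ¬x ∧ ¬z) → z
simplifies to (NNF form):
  x ∨ z ∨ ¬e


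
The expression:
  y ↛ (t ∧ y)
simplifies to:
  y ∧ ¬t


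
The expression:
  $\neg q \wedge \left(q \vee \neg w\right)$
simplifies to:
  $\neg q \wedge \neg w$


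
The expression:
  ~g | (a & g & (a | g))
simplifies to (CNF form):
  a | ~g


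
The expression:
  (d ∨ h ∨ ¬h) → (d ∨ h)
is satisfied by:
  {d: True, h: True}
  {d: True, h: False}
  {h: True, d: False}


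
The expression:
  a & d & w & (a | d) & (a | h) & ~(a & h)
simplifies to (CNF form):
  a & d & w & ~h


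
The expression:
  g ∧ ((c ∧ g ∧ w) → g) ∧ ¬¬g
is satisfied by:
  {g: True}


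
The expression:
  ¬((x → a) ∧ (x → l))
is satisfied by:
  {x: True, l: False, a: False}
  {a: True, x: True, l: False}
  {l: True, x: True, a: False}


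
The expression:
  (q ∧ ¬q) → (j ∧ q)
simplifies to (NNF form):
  True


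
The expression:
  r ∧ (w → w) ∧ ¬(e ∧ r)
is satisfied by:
  {r: True, e: False}


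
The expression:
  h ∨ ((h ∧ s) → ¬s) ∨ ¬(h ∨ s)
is always true.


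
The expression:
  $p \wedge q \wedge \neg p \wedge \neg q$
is never true.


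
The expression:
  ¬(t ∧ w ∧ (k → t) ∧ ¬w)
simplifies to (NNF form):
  True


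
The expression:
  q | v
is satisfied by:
  {q: True, v: True}
  {q: True, v: False}
  {v: True, q: False}


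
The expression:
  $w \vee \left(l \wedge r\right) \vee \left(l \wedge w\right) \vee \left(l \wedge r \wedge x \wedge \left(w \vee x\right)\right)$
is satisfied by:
  {r: True, w: True, l: True}
  {r: True, w: True, l: False}
  {w: True, l: True, r: False}
  {w: True, l: False, r: False}
  {r: True, l: True, w: False}


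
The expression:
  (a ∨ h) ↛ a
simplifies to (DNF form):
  h ∧ ¬a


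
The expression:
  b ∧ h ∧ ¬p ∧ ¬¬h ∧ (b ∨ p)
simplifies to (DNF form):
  b ∧ h ∧ ¬p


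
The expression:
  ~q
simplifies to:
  ~q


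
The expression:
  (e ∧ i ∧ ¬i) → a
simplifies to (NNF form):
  True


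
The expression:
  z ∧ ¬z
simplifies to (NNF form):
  False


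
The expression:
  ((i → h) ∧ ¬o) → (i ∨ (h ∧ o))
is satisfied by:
  {i: True, o: True}
  {i: True, o: False}
  {o: True, i: False}


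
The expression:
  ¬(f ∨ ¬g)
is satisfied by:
  {g: True, f: False}


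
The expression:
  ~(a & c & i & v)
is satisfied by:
  {v: False, c: False, i: False, a: False}
  {a: True, v: False, c: False, i: False}
  {i: True, v: False, c: False, a: False}
  {a: True, i: True, v: False, c: False}
  {c: True, a: False, v: False, i: False}
  {a: True, c: True, v: False, i: False}
  {i: True, c: True, a: False, v: False}
  {a: True, i: True, c: True, v: False}
  {v: True, i: False, c: False, a: False}
  {a: True, v: True, i: False, c: False}
  {i: True, v: True, a: False, c: False}
  {a: True, i: True, v: True, c: False}
  {c: True, v: True, i: False, a: False}
  {a: True, c: True, v: True, i: False}
  {i: True, c: True, v: True, a: False}


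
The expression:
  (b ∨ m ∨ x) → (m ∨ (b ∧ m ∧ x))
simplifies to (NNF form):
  m ∨ (¬b ∧ ¬x)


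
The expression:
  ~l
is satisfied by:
  {l: False}


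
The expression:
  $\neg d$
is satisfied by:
  {d: False}


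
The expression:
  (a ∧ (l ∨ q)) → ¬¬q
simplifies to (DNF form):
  q ∨ ¬a ∨ ¬l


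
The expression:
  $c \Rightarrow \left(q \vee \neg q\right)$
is always true.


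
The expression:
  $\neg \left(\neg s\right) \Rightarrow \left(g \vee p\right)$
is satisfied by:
  {g: True, p: True, s: False}
  {g: True, s: False, p: False}
  {p: True, s: False, g: False}
  {p: False, s: False, g: False}
  {g: True, p: True, s: True}
  {g: True, s: True, p: False}
  {p: True, s: True, g: False}


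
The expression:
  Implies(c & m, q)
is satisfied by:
  {q: True, m: False, c: False}
  {m: False, c: False, q: False}
  {c: True, q: True, m: False}
  {c: True, m: False, q: False}
  {q: True, m: True, c: False}
  {m: True, q: False, c: False}
  {c: True, m: True, q: True}


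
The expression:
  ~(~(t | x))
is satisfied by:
  {x: True, t: True}
  {x: True, t: False}
  {t: True, x: False}


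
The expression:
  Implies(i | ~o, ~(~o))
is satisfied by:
  {o: True}


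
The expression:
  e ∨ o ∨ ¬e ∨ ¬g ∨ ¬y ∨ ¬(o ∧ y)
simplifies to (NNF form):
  True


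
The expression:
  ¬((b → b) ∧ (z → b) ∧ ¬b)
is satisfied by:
  {b: True, z: True}
  {b: True, z: False}
  {z: True, b: False}


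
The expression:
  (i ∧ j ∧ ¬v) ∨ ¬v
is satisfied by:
  {v: False}


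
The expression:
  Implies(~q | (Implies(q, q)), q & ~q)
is never true.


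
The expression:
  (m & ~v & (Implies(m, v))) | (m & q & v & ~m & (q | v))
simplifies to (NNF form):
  False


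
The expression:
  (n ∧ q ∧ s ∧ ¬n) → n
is always true.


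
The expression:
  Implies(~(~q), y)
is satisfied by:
  {y: True, q: False}
  {q: False, y: False}
  {q: True, y: True}


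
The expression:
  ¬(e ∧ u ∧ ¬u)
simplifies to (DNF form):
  True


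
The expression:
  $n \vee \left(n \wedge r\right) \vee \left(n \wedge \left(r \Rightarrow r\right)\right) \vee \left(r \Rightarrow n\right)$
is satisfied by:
  {n: True, r: False}
  {r: False, n: False}
  {r: True, n: True}


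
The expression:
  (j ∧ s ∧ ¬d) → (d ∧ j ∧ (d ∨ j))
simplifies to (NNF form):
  d ∨ ¬j ∨ ¬s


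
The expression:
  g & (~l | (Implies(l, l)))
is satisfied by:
  {g: True}


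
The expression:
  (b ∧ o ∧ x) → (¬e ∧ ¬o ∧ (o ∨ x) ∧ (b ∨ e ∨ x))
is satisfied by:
  {o: False, x: False, b: False}
  {b: True, o: False, x: False}
  {x: True, o: False, b: False}
  {b: True, x: True, o: False}
  {o: True, b: False, x: False}
  {b: True, o: True, x: False}
  {x: True, o: True, b: False}


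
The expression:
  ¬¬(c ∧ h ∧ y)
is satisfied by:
  {h: True, c: True, y: True}


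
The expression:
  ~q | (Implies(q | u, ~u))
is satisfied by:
  {u: False, q: False}
  {q: True, u: False}
  {u: True, q: False}


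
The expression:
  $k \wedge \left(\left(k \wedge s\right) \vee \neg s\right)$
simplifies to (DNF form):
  $k$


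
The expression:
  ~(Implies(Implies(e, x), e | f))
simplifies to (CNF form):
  ~e & ~f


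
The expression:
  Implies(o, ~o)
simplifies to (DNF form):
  ~o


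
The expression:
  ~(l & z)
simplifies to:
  ~l | ~z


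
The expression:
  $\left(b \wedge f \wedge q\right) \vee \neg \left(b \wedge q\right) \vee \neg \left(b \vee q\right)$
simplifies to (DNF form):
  $f \vee \neg b \vee \neg q$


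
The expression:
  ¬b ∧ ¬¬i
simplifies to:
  i ∧ ¬b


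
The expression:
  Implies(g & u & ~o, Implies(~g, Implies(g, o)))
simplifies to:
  True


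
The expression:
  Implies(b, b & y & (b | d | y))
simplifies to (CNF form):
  y | ~b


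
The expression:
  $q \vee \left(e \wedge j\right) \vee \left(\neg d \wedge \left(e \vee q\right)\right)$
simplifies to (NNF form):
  $q \vee \left(e \wedge j\right) \vee \left(e \wedge \neg d\right)$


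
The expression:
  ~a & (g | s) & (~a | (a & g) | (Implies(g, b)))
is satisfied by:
  {g: True, s: True, a: False}
  {g: True, s: False, a: False}
  {s: True, g: False, a: False}


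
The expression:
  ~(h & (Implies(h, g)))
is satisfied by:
  {h: False, g: False}
  {g: True, h: False}
  {h: True, g: False}


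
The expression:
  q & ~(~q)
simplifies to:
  q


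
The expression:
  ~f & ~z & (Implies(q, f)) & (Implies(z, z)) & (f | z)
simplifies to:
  False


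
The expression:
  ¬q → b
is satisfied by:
  {b: True, q: True}
  {b: True, q: False}
  {q: True, b: False}


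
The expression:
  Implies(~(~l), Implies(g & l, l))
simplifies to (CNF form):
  True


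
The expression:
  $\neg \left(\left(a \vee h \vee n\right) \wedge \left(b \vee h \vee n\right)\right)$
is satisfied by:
  {n: False, a: False, h: False, b: False}
  {b: True, n: False, a: False, h: False}
  {a: True, b: False, n: False, h: False}


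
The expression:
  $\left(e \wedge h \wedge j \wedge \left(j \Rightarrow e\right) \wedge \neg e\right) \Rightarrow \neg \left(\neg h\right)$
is always true.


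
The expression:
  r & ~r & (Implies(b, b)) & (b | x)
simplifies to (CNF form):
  False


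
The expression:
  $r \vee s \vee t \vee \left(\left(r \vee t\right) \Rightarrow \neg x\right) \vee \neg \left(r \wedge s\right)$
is always true.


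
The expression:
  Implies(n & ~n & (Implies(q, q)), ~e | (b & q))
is always true.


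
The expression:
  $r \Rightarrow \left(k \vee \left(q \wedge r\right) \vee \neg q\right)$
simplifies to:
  $\text{True}$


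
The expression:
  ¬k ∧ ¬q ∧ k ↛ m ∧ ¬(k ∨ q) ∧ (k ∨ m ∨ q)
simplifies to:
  False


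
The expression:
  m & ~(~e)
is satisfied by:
  {m: True, e: True}


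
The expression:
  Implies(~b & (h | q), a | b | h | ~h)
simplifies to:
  True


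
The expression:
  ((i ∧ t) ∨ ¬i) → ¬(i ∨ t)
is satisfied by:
  {t: False}


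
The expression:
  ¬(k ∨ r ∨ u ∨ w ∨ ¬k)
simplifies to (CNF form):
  False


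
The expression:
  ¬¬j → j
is always true.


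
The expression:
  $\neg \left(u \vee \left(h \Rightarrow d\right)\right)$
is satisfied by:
  {h: True, u: False, d: False}


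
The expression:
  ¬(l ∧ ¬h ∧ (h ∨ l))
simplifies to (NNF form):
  h ∨ ¬l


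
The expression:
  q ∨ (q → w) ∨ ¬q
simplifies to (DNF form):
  True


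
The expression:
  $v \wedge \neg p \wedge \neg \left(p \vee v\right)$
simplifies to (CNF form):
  $\text{False}$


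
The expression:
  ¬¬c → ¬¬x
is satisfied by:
  {x: True, c: False}
  {c: False, x: False}
  {c: True, x: True}


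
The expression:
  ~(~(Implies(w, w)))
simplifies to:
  True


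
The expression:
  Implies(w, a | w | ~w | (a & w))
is always true.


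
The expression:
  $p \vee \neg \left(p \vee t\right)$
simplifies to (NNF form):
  $p \vee \neg t$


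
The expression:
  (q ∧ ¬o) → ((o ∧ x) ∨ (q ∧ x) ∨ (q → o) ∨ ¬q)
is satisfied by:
  {x: True, o: True, q: False}
  {x: True, q: False, o: False}
  {o: True, q: False, x: False}
  {o: False, q: False, x: False}
  {x: True, o: True, q: True}
  {x: True, q: True, o: False}
  {o: True, q: True, x: False}


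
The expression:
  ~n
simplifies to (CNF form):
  ~n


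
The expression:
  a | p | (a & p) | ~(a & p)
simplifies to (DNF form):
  True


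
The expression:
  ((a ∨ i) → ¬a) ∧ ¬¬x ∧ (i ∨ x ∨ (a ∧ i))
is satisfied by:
  {x: True, a: False}


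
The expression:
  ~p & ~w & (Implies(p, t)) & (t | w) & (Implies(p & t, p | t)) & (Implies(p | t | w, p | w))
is never true.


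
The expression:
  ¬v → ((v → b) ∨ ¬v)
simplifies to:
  True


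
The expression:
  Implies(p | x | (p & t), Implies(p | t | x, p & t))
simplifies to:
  (p & t) | (~p & ~x)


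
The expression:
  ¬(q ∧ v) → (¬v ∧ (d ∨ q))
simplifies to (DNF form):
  q ∨ (d ∧ ¬v)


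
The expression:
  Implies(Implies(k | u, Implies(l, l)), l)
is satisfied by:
  {l: True}


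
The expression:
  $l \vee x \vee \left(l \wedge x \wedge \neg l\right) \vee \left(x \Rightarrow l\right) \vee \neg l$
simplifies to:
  $\text{True}$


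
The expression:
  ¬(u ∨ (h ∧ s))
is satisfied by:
  {u: False, s: False, h: False}
  {h: True, u: False, s: False}
  {s: True, u: False, h: False}


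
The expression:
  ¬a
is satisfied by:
  {a: False}


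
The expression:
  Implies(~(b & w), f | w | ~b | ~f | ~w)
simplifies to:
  True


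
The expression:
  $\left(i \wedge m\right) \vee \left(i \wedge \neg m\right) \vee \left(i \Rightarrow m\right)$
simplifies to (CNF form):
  $\text{True}$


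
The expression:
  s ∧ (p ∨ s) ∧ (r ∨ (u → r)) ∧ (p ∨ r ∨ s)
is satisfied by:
  {s: True, r: True, u: False}
  {s: True, u: False, r: False}
  {s: True, r: True, u: True}


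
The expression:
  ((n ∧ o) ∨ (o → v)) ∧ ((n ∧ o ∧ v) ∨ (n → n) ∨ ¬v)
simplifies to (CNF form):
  n ∨ v ∨ ¬o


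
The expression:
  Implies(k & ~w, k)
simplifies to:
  True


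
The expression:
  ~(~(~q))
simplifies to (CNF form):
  ~q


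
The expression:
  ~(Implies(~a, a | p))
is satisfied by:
  {p: False, a: False}


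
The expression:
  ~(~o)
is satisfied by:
  {o: True}


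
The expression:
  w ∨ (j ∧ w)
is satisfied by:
  {w: True}


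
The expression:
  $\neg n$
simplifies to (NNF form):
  $\neg n$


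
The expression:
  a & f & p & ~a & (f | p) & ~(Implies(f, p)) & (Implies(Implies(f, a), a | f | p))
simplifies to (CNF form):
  False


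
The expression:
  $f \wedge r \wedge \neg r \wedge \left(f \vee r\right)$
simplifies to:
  $\text{False}$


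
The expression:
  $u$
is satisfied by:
  {u: True}


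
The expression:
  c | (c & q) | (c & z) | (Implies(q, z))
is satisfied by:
  {c: True, z: True, q: False}
  {c: True, q: False, z: False}
  {z: True, q: False, c: False}
  {z: False, q: False, c: False}
  {c: True, z: True, q: True}
  {c: True, q: True, z: False}
  {z: True, q: True, c: False}


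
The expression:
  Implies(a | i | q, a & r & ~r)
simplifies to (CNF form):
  ~a & ~i & ~q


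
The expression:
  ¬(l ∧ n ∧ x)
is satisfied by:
  {l: False, n: False, x: False}
  {x: True, l: False, n: False}
  {n: True, l: False, x: False}
  {x: True, n: True, l: False}
  {l: True, x: False, n: False}
  {x: True, l: True, n: False}
  {n: True, l: True, x: False}


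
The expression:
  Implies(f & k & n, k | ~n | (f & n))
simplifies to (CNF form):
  True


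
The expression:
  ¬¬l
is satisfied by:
  {l: True}


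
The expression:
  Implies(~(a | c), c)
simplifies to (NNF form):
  a | c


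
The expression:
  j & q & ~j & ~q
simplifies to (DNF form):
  False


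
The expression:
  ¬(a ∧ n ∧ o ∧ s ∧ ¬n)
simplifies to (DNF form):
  True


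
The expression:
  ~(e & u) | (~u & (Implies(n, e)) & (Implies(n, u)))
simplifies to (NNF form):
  ~e | ~u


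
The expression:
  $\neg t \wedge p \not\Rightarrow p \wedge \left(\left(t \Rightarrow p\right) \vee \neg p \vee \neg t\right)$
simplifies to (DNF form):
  $\text{False}$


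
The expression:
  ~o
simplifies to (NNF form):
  ~o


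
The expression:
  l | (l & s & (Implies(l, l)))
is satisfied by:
  {l: True}


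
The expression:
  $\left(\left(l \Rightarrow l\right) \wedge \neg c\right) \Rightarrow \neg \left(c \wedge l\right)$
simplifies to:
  $\text{True}$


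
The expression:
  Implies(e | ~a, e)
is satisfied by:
  {a: True, e: True}
  {a: True, e: False}
  {e: True, a: False}


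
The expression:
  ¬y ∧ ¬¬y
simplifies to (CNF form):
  False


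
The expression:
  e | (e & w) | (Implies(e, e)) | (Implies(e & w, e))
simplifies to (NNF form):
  True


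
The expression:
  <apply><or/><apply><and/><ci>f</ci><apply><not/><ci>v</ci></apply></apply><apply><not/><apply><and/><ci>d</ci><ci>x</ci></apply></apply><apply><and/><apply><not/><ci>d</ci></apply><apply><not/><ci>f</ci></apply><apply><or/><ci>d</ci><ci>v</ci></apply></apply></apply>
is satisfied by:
  {f: True, v: False, d: False, x: False}
  {f: False, v: False, d: False, x: False}
  {v: True, f: True, x: False, d: False}
  {v: True, x: False, f: False, d: False}
  {x: True, f: True, v: False, d: False}
  {x: True, f: False, v: False, d: False}
  {x: True, v: True, f: True, d: False}
  {x: True, v: True, f: False, d: False}
  {d: True, f: True, v: False, x: False}
  {d: True, f: False, v: False, x: False}
  {d: True, v: True, f: True, x: False}
  {d: True, v: True, f: False, x: False}
  {x: True, d: True, f: True, v: False}


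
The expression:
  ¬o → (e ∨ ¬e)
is always true.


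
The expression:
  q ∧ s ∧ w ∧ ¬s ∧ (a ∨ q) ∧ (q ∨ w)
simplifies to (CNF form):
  False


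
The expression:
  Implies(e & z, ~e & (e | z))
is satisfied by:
  {e: False, z: False}
  {z: True, e: False}
  {e: True, z: False}


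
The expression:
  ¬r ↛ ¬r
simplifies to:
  False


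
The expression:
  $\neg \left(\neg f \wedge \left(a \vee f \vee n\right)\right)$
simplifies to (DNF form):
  $f \vee \left(\neg a \wedge \neg n\right)$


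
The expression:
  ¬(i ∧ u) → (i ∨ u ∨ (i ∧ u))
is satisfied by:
  {i: True, u: True}
  {i: True, u: False}
  {u: True, i: False}


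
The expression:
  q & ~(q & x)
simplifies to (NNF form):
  q & ~x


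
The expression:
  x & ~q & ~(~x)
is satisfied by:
  {x: True, q: False}


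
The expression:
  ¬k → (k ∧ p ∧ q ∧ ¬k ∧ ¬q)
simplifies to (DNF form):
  k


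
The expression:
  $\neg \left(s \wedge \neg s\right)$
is always true.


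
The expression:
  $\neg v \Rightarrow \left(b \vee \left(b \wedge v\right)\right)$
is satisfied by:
  {b: True, v: True}
  {b: True, v: False}
  {v: True, b: False}


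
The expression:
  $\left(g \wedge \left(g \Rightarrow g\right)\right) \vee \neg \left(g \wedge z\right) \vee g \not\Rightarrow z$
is always true.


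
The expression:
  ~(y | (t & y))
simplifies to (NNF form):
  ~y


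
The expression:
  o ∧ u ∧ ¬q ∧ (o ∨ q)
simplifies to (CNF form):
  o ∧ u ∧ ¬q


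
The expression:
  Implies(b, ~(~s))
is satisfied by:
  {s: True, b: False}
  {b: False, s: False}
  {b: True, s: True}


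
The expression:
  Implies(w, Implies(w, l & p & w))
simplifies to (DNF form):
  ~w | (l & p)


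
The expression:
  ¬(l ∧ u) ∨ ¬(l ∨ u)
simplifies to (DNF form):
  ¬l ∨ ¬u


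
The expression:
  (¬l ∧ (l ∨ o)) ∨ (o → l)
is always true.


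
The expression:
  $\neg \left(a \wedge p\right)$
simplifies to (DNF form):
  $\neg a \vee \neg p$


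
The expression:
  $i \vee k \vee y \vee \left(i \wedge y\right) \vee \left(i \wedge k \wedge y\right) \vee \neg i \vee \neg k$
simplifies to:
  $\text{True}$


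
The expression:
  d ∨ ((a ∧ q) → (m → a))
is always true.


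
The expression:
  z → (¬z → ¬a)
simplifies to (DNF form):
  True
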